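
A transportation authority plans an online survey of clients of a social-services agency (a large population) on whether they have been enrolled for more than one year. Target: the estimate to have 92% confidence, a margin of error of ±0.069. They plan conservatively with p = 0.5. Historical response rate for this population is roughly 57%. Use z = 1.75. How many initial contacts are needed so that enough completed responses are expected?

283

Completed interviews needed: n₀ = 1.75² × 0.2500 / 0.069² ≈ 160.81 → 161.
At a 57% response rate, contacts needed = 161 / 0.57 ≈ 282.46 → 283.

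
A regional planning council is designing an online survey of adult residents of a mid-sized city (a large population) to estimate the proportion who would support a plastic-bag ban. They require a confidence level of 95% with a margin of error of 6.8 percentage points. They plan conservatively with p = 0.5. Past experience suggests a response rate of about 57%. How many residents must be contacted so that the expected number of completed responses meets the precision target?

365

For 95% confidence, z = 1.96.
Completed interviews needed: n₀ = 1.96² × 0.2500 / 0.068² ≈ 207.70 → 208.
At a 57% response rate, contacts needed = 208 / 0.57 ≈ 364.91 → 365.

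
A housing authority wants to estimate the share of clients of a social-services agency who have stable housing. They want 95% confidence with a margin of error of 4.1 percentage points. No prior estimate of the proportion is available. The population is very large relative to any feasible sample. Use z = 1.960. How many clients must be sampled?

572

With no prior estimate, use p = 0.5, giving p(1−p) = 0.25.
n = z²·p(1−p)/E² = 1.960² × 0.2500 / 0.041² = 3.8416 × 0.2500 / 0.001681 ≈ 571.33.
Rounding up gives n = 572.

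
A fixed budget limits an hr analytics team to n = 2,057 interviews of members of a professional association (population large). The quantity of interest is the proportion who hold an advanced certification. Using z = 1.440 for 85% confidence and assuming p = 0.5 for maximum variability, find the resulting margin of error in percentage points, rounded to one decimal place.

SE(p̂) = √[p(1−p)/n] = √[0.2500/2057] = 0.01102.
E = z × SE = 1.440 × 0.01102 = 0.01588, or 1.6 percentage points.

1.6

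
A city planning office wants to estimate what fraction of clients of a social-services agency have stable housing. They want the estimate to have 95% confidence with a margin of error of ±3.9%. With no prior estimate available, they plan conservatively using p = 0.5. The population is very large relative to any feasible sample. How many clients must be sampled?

632

For 95% confidence, z = 1.960.
With p = 0.5, p(1−p) = 0.25.
n = z²·p(1−p)/E² = 1.960² × 0.2500 / 0.039² = 3.8416 × 0.2500 / 0.001521 ≈ 631.43.
Rounding up gives n = 632.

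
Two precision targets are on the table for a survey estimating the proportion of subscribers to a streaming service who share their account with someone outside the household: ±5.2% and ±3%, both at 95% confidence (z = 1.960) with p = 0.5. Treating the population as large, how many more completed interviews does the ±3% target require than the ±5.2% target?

At ±5.2%: n = 1.960² × 0.2500 / 0.052² ≈ 355.18 → 356.
At ±3%: n = 1.960² × 0.2500 / 0.030² ≈ 1067.11 → 1068.
Additional respondents: 1068 − 356 = 712.

712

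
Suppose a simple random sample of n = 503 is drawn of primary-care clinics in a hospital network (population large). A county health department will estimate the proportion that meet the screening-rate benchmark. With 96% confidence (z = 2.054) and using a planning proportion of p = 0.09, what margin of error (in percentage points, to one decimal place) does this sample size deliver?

SE(p̂) = √[p(1−p)/n] = √[0.0819/503] = 0.01276.
E = z × SE = 2.054 × 0.01276 = 0.02621, or 2.6 percentage points.

2.6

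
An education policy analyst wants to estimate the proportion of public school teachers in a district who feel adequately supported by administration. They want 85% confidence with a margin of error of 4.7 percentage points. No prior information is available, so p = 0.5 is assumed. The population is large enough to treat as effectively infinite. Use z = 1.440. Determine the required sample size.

With p = 0.5, p(1−p) = 0.25.
n = z²·p(1−p)/E² = 1.440² × 0.2500 / 0.047² = 2.0736 × 0.2500 / 0.002209 ≈ 234.68.
Rounding up gives n = 235.

235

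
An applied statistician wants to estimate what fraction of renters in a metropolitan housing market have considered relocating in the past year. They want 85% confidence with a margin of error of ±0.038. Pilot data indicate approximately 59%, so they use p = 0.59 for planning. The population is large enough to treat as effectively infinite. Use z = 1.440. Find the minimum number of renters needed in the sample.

348

With p = 0.59, p(1−p) = 0.2419.
n = z²·p(1−p)/E² = 1.440² × 0.2419 / 0.038² = 2.0736 × 0.2419 / 0.001444 ≈ 347.37.
Rounding up gives n = 348.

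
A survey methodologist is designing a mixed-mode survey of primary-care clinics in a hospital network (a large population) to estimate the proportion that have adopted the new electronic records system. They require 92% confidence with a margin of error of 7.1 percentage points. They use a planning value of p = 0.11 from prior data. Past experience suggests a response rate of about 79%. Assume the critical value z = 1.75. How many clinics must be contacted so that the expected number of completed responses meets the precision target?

76

Completed interviews needed: n₀ = 1.75² × 0.0979 / 0.071² ≈ 59.48 → 60.
At a 79% response rate, contacts needed = 60 / 0.79 ≈ 75.95 → 76.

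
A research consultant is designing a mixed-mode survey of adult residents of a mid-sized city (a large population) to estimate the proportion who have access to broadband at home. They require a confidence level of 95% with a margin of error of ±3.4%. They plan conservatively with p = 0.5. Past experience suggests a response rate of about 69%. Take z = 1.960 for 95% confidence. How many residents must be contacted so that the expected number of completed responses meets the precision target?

1205

Completed interviews needed: n₀ = 1.960² × 0.2500 / 0.034² ≈ 830.80 → 831.
At a 69% response rate, contacts needed = 831 / 0.69 ≈ 1204.35 → 1205.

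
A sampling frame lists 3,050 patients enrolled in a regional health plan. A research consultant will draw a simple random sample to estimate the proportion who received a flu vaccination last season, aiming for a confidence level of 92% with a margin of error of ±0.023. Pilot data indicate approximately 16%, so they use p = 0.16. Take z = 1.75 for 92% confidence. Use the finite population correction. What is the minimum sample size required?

Unadjusted: n₀ = 1.75² × 0.16 × 0.84 / 0.023² ≈ 778.07, so n₀ = 779.
Finite population correction with N = 3,050: n = n₀ / (1 + (n₀−1)/N) = 779 / (1 + 778/3050) = 779 / 1.2551 ≈ 620.68.
Rounding up, n = 621.

621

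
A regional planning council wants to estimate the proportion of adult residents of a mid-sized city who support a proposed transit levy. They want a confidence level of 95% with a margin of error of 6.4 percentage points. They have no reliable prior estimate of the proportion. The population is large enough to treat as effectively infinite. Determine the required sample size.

235

For 95% confidence, z = 1.96.
With no prior estimate, use p = 0.5, giving p(1−p) = 0.25.
n = z²·p(1−p)/E² = 1.96² × 0.2500 / 0.064² = 3.8416 × 0.2500 / 0.004096 ≈ 234.47.
Rounding up gives n = 235.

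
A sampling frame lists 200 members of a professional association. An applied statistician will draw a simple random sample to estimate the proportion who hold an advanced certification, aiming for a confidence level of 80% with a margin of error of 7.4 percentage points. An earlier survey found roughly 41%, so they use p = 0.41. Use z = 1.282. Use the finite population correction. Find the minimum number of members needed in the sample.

Unadjusted: n₀ = 1.282² × 0.41 × 0.59 / 0.074² ≈ 72.60, so n₀ = 73.
Finite population correction with N = 200: n = n₀ / (1 + (n₀−1)/N) = 73 / (1 + 72/200) = 73 / 1.3600 ≈ 53.68.
Rounding up, n = 54.

54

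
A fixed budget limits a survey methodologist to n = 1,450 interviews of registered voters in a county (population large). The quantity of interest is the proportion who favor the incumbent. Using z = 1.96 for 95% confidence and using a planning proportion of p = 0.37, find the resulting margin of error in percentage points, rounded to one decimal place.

SE(p̂) = √[p(1−p)/n] = √[0.2331/1450] = 0.01268.
E = z × SE = 1.96 × 0.01268 = 0.02485, or 2.5 percentage points.

2.5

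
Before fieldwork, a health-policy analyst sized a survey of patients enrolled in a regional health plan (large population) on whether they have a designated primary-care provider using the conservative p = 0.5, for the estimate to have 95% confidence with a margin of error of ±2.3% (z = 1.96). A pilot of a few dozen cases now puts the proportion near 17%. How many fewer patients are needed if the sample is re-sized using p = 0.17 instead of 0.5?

791

Conservative (p = 0.5): n = 1.96² × 0.25 / 0.023² ≈ 1815.50 → 1816.
Using p = 0.17: p(1−p) = 0.1411, so n = 1.96² × 0.1411 / 0.023² ≈ 1024.67 → 1025.
Reduction: 1816 − 1025 = 791.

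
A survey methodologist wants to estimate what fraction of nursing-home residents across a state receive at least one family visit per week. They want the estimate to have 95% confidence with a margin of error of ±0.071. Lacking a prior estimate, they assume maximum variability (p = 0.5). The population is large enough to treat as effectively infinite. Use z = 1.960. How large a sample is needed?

191

With p = 0.5, p(1−p) = 0.25.
n = z²·p(1−p)/E² = 1.960² × 0.2500 / 0.071² = 3.8416 × 0.2500 / 0.005041 ≈ 190.52.
Rounding up gives n = 191.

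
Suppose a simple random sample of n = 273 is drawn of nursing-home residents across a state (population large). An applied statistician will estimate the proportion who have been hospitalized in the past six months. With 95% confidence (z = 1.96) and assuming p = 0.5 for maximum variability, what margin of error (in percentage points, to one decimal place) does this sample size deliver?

5.9

SE(p̂) = √[p(1−p)/n] = √[0.2500/273] = 0.03026.
E = z × SE = 1.96 × 0.03026 = 0.05931, or 5.9 percentage points.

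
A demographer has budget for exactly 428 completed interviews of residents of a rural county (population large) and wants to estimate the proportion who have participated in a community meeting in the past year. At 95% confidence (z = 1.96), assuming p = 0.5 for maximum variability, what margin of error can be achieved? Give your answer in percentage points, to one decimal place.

SE(p̂) = √[p(1−p)/n] = √[0.2500/428] = 0.02417.
E = z × SE = 1.96 × 0.02417 = 0.04737, or 4.7 percentage points.

4.7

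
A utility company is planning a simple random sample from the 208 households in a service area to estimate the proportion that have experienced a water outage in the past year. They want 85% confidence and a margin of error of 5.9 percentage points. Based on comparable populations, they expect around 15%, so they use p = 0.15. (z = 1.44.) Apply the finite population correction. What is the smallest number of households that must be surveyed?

Unadjusted: n₀ = 1.44² × 0.15 × 0.85 / 0.059² ≈ 75.95, so n₀ = 76.
Finite population correction with N = 208: n = n₀ / (1 + (n₀−1)/N) = 76 / (1 + 75/208) = 76 / 1.3606 ≈ 55.86.
Rounding up, n = 56.

56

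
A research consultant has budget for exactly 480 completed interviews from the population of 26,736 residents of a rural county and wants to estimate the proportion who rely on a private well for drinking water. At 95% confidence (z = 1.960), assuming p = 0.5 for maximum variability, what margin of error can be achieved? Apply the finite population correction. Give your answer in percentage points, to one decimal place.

Finite-population factor: (N−n)/(N−1) = (26736−480)/(26736−1) = 0.9821.
SE(p̂) = √[p(1−p)/n · (N−n)/(N−1)] = √[0.2500/480 × 0.9821] = 0.02262.
E = z × SE = 1.960 × 0.02262 = 0.04433 ≈ 4.4 percentage points.

4.4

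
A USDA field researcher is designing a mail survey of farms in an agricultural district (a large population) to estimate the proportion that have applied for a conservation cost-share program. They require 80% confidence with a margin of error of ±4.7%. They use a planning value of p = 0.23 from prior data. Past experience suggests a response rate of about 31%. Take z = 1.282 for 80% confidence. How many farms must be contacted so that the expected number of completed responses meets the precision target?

Completed interviews needed: n₀ = 1.282² × 0.1771 / 0.047² ≈ 131.76 → 132.
At a 31% response rate, contacts needed = 132 / 0.31 ≈ 425.81 → 426.

426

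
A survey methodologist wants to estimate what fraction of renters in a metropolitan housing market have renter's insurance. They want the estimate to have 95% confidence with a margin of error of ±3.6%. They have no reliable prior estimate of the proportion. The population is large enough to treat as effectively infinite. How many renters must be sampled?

742

For 95% confidence, z = 1.960.
With no prior estimate, use p = 0.5, giving p(1−p) = 0.25.
n = z²·p(1−p)/E² = 1.960² × 0.2500 / 0.036² = 3.8416 × 0.2500 / 0.001296 ≈ 741.05.
Rounding up gives n = 742.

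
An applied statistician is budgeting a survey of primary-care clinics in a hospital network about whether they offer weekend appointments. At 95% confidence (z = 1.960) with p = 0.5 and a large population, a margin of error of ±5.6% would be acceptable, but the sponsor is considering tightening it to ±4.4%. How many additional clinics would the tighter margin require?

At ±5.6%: n = 1.960² × 0.2500 / 0.056² ≈ 306.25 → 307.
At ±4.4%: n = 1.960² × 0.2500 / 0.044² ≈ 496.07 → 497.
Additional respondents: 497 − 307 = 190.

190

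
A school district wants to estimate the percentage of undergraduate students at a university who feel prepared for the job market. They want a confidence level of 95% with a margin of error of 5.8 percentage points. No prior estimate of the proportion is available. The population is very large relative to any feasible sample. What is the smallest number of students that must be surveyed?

For 95% confidence, z = 1.960.
With no prior estimate, use p = 0.5, giving p(1−p) = 0.25.
n = z²·p(1−p)/E² = 1.960² × 0.2500 / 0.058² = 3.8416 × 0.2500 / 0.003364 ≈ 285.49.
Rounding up gives n = 286.

286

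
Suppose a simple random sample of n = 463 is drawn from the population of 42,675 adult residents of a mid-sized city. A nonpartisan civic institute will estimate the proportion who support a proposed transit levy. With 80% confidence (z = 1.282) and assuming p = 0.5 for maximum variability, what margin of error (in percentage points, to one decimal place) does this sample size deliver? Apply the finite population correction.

3.0

Finite-population factor: (N−n)/(N−1) = (42675−463)/(42675−1) = 0.9892.
SE(p̂) = √[p(1−p)/n · (N−n)/(N−1)] = √[0.2500/463 × 0.9892] = 0.02311.
E = z × SE = 1.282 × 0.02311 = 0.02963 ≈ 3.0 percentage points.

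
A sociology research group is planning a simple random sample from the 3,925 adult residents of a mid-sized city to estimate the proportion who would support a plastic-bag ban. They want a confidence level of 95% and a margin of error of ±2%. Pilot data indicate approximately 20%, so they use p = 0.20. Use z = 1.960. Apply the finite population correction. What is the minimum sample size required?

Unadjusted: n₀ = 1.960² × 0.20 × 0.80 / 0.020² ≈ 1536.64, so n₀ = 1537.
Finite population correction with N = 3,925: n = n₀ / (1 + (n₀−1)/N) = 1537 / (1 + 1536/3925) = 1537 / 1.3913 ≈ 1104.69.
Rounding up, n = 1105.

1105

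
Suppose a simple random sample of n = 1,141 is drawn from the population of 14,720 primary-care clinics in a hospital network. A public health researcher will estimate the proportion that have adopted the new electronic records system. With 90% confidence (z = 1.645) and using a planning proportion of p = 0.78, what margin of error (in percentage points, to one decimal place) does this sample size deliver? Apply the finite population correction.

Finite-population factor: (N−n)/(N−1) = (14720−1141)/(14720−1) = 0.9225.
SE(p̂) = √[p(1−p)/n · (N−n)/(N−1)] = √[0.1716/1141 × 0.9225] = 0.01178.
E = z × SE = 1.645 × 0.01178 = 0.01938 ≈ 1.9 percentage points.

1.9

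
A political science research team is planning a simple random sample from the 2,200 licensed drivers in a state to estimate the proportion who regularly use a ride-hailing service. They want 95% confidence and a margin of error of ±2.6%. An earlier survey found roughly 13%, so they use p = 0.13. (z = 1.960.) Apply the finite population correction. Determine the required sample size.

498

Unadjusted: n₀ = 1.960² × 0.13 × 0.87 / 0.026² ≈ 642.73, so n₀ = 643.
Finite population correction with N = 2,200: n = n₀ / (1 + (n₀−1)/N) = 643 / (1 + 642/2200) = 643 / 1.2918 ≈ 497.75.
Rounding up, n = 498.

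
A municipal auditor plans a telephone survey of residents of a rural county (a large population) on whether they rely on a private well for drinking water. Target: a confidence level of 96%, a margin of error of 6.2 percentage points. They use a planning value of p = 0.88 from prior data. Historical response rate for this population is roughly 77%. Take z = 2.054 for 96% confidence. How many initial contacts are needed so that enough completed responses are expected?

Completed interviews needed: n₀ = 2.054² × 0.1056 / 0.062² ≈ 115.90 → 116.
At a 77% response rate, contacts needed = 116 / 0.77 ≈ 150.65 → 151.

151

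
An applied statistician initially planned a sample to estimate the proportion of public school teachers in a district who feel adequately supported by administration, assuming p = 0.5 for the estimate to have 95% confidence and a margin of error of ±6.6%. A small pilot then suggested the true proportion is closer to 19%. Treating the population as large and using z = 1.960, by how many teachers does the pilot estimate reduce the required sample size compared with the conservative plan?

85

Conservative (p = 0.5): n = 1.960² × 0.25 / 0.066² ≈ 220.48 → 221.
Using p = 0.19: p(1−p) = 0.1539, so n = 1.960² × 0.1539 / 0.066² ≈ 135.73 → 136.
Reduction: 221 − 136 = 85.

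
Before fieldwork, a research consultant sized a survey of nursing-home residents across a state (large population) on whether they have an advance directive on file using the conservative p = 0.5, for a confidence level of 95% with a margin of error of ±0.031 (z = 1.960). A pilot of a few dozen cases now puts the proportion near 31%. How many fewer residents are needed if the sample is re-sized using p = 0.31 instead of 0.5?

Conservative (p = 0.5): n = 1.960² × 0.25 / 0.031² ≈ 999.38 → 1000.
Using p = 0.31: p(1−p) = 0.2139, so n = 1.960² × 0.2139 / 0.031² ≈ 855.07 → 856.
Reduction: 1000 − 856 = 144.

144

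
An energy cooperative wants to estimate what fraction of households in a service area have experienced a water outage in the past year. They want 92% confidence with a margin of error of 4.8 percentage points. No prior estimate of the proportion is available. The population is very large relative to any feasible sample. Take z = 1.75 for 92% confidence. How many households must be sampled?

With no prior estimate, use p = 0.5, giving p(1−p) = 0.25.
n = z²·p(1−p)/E² = 1.75² × 0.2500 / 0.048² = 3.0625 × 0.2500 / 0.002304 ≈ 332.30.
Rounding up gives n = 333.

333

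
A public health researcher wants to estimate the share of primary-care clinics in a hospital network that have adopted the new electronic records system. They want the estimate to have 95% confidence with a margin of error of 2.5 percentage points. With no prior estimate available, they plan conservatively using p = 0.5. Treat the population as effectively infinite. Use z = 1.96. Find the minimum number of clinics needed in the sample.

With p = 0.5, p(1−p) = 0.25.
n = z²·p(1−p)/E² = 1.96² × 0.2500 / 0.025² = 3.8416 × 0.2500 / 0.000625 ≈ 1536.64.
Rounding up gives n = 1537.

1537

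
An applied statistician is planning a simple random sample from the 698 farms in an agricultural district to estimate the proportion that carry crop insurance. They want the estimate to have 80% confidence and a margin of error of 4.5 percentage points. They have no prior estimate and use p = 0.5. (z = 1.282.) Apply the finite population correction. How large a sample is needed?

Unadjusted: n₀ = 1.282² × 0.50 × 0.50 / 0.045² ≈ 202.90, so n₀ = 203.
Finite population correction with N = 698: n = n₀ / (1 + (n₀−1)/N) = 203 / (1 + 202/698) = 203 / 1.2894 ≈ 157.44.
Rounding up, n = 158.

158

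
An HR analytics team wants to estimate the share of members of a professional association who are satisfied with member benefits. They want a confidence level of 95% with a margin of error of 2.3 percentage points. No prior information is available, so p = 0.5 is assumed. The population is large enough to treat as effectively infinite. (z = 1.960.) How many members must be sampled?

With p = 0.5, p(1−p) = 0.25.
n = z²·p(1−p)/E² = 1.960² × 0.2500 / 0.023² = 3.8416 × 0.2500 / 0.000529 ≈ 1815.50.
Rounding up gives n = 1816.

1816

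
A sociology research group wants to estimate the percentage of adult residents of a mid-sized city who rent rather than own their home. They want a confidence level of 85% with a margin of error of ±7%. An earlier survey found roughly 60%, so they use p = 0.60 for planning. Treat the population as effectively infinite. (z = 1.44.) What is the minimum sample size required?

With p = 0.60, p(1−p) = 0.2400.
n = z²·p(1−p)/E² = 1.44² × 0.2400 / 0.070² = 2.0736 × 0.2400 / 0.004900 ≈ 101.56.
Rounding up gives n = 102.

102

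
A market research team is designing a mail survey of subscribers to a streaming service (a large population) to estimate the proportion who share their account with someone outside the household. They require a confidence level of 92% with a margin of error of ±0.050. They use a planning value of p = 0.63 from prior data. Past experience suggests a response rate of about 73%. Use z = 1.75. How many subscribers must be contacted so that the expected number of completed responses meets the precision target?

392

Completed interviews needed: n₀ = 1.75² × 0.2331 / 0.050² ≈ 285.55 → 286.
At a 73% response rate, contacts needed = 286 / 0.73 ≈ 391.78 → 392.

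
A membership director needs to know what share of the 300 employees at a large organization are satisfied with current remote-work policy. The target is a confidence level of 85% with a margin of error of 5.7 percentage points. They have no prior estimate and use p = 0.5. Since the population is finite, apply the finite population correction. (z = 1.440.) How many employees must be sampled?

105

Unadjusted: n₀ = 1.440² × 0.50 × 0.50 / 0.057² ≈ 159.56, so n₀ = 160.
Finite population correction with N = 300: n = n₀ / (1 + (n₀−1)/N) = 160 / (1 + 159/300) = 160 / 1.5300 ≈ 104.58.
Rounding up, n = 105.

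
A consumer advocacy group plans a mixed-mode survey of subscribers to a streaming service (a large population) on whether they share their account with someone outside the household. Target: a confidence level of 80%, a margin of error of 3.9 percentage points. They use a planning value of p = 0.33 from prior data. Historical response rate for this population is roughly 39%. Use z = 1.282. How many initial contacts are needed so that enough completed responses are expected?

Completed interviews needed: n₀ = 1.282² × 0.2211 / 0.039² ≈ 238.91 → 239.
At a 39% response rate, contacts needed = 239 / 0.39 ≈ 612.82 → 613.

613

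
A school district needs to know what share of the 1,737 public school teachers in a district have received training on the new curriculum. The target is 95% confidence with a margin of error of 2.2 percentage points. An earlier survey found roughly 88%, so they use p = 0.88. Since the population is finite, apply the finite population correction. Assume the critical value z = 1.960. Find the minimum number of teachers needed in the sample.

Unadjusted: n₀ = 1.960² × 0.88 × 0.12 / 0.022² ≈ 838.17, so n₀ = 839.
Finite population correction with N = 1,737: n = n₀ / (1 + (n₀−1)/N) = 839 / (1 + 838/1737) = 839 / 1.4824 ≈ 565.96.
Rounding up, n = 566.

566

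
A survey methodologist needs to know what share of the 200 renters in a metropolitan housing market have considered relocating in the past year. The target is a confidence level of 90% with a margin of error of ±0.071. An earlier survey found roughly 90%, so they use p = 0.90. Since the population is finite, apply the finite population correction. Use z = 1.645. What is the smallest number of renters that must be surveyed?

Unadjusted: n₀ = 1.645² × 0.90 × 0.10 / 0.071² ≈ 48.31, so n₀ = 49.
Finite population correction with N = 200: n = n₀ / (1 + (n₀−1)/N) = 49 / (1 + 48/200) = 49 / 1.2400 ≈ 39.52.
Rounding up, n = 40.

40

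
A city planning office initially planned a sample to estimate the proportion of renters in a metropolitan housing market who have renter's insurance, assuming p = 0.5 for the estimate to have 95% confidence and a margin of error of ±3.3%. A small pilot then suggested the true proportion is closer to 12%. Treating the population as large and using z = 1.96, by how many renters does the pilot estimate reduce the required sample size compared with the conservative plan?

Conservative (p = 0.5): n = 1.96² × 0.25 / 0.033² ≈ 881.91 → 882.
Using p = 0.12: p(1−p) = 0.1056, so n = 1.96² × 0.1056 / 0.033² ≈ 372.52 → 373.
Reduction: 882 − 373 = 509.

509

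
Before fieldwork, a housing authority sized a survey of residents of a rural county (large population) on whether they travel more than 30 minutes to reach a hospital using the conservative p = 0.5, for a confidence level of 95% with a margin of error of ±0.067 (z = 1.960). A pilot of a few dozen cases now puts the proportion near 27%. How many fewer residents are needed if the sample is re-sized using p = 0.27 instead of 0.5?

Conservative (p = 0.5): n = 1.960² × 0.25 / 0.067² ≈ 213.95 → 214.
Using p = 0.27: p(1−p) = 0.1971, so n = 1.960² × 0.1971 / 0.067² ≈ 168.67 → 169.
Reduction: 214 − 169 = 45.

45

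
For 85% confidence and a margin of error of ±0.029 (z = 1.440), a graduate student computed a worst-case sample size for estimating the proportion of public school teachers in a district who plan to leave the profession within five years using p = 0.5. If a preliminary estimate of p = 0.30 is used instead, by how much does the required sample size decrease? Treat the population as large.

Conservative (p = 0.5): n = 1.440² × 0.25 / 0.029² ≈ 616.41 → 617.
Using p = 0.30: p(1−p) = 0.2100, so n = 1.440² × 0.2100 / 0.029² ≈ 517.78 → 518.
Reduction: 617 − 518 = 99.

99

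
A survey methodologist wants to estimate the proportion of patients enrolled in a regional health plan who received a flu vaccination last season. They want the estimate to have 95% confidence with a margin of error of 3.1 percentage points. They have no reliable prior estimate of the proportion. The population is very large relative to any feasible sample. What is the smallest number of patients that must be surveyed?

For 95% confidence, z = 1.960.
With no prior estimate, use p = 0.5, giving p(1−p) = 0.25.
n = z²·p(1−p)/E² = 1.960² × 0.2500 / 0.031² = 3.8416 × 0.2500 / 0.000961 ≈ 999.38.
Rounding up gives n = 1000.

1000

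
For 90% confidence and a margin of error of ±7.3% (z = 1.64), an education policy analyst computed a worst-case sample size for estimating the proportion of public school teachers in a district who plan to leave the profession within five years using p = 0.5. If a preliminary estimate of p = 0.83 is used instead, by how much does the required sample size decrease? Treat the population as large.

55

Conservative (p = 0.5): n = 1.64² × 0.25 / 0.073² ≈ 126.18 → 127.
Using p = 0.83: p(1−p) = 0.1411, so n = 1.64² × 0.1411 / 0.073² ≈ 71.21 → 72.
Reduction: 127 − 72 = 55.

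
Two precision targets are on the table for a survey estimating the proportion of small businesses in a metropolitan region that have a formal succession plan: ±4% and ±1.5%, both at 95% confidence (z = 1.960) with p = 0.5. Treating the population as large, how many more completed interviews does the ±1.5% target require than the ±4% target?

3668

At ±4%: n = 1.960² × 0.2500 / 0.040² ≈ 600.25 → 601.
At ±1.5%: n = 1.960² × 0.2500 / 0.015² ≈ 4268.44 → 4269.
Additional respondents: 4269 − 601 = 3668.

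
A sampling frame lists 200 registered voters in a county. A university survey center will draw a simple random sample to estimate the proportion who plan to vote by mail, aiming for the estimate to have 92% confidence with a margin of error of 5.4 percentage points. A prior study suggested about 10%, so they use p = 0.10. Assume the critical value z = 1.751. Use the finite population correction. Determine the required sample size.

Unadjusted: n₀ = 1.751² × 0.10 × 0.90 / 0.054² ≈ 94.63, so n₀ = 95.
Finite population correction with N = 200: n = n₀ / (1 + (n₀−1)/N) = 95 / (1 + 94/200) = 95 / 1.4700 ≈ 64.63.
Rounding up, n = 65.

65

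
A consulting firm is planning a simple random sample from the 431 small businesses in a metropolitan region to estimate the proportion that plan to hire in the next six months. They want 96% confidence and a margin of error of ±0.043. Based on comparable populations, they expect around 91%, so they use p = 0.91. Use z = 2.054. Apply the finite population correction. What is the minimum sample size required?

131

Unadjusted: n₀ = 2.054² × 0.91 × 0.09 / 0.043² ≈ 186.87, so n₀ = 187.
Finite population correction with N = 431: n = n₀ / (1 + (n₀−1)/N) = 187 / (1 + 186/431) = 187 / 1.4316 ≈ 130.63.
Rounding up, n = 131.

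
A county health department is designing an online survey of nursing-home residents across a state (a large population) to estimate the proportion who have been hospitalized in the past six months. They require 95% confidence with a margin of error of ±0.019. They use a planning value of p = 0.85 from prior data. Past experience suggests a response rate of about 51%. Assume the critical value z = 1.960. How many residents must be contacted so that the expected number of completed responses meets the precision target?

2661

Completed interviews needed: n₀ = 1.960² × 0.1275 / 0.019² ≈ 1356.80 → 1357.
At a 51% response rate, contacts needed = 1357 / 0.51 ≈ 2660.78 → 2661.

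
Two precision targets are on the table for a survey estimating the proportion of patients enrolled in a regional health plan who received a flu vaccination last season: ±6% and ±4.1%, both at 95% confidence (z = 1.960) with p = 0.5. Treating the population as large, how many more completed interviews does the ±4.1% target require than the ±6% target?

At ±6%: n = 1.960² × 0.2500 / 0.060² ≈ 266.78 → 267.
At ±4.1%: n = 1.960² × 0.2500 / 0.041² ≈ 571.33 → 572.
Additional respondents: 572 − 267 = 305.

305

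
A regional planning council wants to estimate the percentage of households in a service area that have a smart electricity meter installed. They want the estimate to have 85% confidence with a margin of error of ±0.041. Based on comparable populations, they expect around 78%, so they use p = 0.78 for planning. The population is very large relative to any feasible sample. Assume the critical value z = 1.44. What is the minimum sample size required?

212

With p = 0.78, p(1−p) = 0.1716.
n = z²·p(1−p)/E² = 1.44² × 0.1716 / 0.041² = 2.0736 × 0.1716 / 0.001681 ≈ 211.68.
Rounding up gives n = 212.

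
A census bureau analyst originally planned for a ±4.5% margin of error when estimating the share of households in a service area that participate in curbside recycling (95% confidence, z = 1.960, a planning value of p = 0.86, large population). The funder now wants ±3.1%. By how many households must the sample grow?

At ±4.5%: n = 1.960² × 0.1204 / 0.045² ≈ 228.41 → 229.
At ±3.1%: n = 1.960² × 0.1204 / 0.031² ≈ 481.30 → 482.
Additional respondents: 482 − 229 = 253.

253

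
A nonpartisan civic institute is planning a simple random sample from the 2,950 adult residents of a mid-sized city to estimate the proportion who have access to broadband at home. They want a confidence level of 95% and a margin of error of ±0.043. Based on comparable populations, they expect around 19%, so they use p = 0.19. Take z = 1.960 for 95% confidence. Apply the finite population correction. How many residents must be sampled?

289

Unadjusted: n₀ = 1.960² × 0.19 × 0.81 / 0.043² ≈ 319.75, so n₀ = 320.
Finite population correction with N = 2,950: n = n₀ / (1 + (n₀−1)/N) = 320 / (1 + 319/2950) = 320 / 1.1081 ≈ 288.77.
Rounding up, n = 289.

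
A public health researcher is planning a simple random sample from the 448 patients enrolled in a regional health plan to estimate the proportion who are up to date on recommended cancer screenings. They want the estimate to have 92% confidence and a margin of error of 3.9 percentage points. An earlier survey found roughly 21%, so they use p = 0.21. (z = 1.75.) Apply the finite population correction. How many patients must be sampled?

192

Unadjusted: n₀ = 1.75² × 0.21 × 0.79 / 0.039² ≈ 334.04, so n₀ = 335.
Finite population correction with N = 448: n = n₀ / (1 + (n₀−1)/N) = 335 / (1 + 334/448) = 335 / 1.7455 ≈ 191.92.
Rounding up, n = 192.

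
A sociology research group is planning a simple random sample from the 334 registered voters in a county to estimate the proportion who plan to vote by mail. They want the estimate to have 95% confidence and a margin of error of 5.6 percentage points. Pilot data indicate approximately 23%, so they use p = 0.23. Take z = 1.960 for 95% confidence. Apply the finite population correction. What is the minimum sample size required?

Unadjusted: n₀ = 1.960² × 0.23 × 0.77 / 0.056² ≈ 216.95, so n₀ = 217.
Finite population correction with N = 334: n = n₀ / (1 + (n₀−1)/N) = 217 / (1 + 216/334) = 217 / 1.6467 ≈ 131.78.
Rounding up, n = 132.

132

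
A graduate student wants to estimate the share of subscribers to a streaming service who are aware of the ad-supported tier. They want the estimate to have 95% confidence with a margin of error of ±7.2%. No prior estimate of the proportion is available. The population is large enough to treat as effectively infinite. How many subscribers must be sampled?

For 95% confidence, z = 1.960.
With no prior estimate, use p = 0.5, giving p(1−p) = 0.25.
n = z²·p(1−p)/E² = 1.960² × 0.2500 / 0.072² = 3.8416 × 0.2500 / 0.005184 ≈ 185.26.
Rounding up gives n = 186.

186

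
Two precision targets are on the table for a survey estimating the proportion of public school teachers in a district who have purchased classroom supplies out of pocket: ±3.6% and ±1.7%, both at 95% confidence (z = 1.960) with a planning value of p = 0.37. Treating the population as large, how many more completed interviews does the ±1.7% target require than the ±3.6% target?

At ±3.6%: n = 1.960² × 0.2331 / 0.036² ≈ 690.95 → 691.
At ±1.7%: n = 1.960² × 0.2331 / 0.017² ≈ 3098.54 → 3099.
Additional respondents: 3099 − 691 = 2408.

2408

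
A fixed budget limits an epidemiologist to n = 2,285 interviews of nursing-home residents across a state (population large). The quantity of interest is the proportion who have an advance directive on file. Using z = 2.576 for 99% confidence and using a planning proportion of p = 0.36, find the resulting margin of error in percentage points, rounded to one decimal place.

SE(p̂) = √[p(1−p)/n] = √[0.2304/2285] = 0.01004.
E = z × SE = 2.576 × 0.01004 = 0.02587, or 2.6 percentage points.

2.6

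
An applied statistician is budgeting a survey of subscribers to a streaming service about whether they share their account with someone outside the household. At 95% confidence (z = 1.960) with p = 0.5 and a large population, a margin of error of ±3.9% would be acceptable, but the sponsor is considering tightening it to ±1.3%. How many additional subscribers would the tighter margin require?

At ±3.9%: n = 1.960² × 0.2500 / 0.039² ≈ 631.43 → 632.
At ±1.3%: n = 1.960² × 0.2500 / 0.013² ≈ 5682.84 → 5683.
Additional respondents: 5683 − 632 = 5051.

5051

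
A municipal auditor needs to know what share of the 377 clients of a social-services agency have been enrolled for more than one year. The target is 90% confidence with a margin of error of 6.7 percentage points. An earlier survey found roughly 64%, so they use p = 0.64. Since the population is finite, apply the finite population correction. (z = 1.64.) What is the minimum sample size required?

Unadjusted: n₀ = 1.64² × 0.64 × 0.36 / 0.067² ≈ 138.04, so n₀ = 139.
Finite population correction with N = 377: n = n₀ / (1 + (n₀−1)/N) = 139 / (1 + 138/377) = 139 / 1.3660 ≈ 101.75.
Rounding up, n = 102.

102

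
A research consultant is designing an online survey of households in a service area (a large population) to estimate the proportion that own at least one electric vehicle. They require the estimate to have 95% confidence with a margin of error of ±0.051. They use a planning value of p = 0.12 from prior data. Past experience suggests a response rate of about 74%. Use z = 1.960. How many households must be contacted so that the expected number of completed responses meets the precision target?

211

Completed interviews needed: n₀ = 1.960² × 0.1056 / 0.051² ≈ 155.97 → 156.
At a 74% response rate, contacts needed = 156 / 0.74 ≈ 210.81 → 211.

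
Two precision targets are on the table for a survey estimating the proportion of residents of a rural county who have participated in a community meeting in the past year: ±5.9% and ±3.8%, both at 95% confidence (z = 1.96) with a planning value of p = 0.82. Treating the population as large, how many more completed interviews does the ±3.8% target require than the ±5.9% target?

230

At ±5.9%: n = 1.96² × 0.1476 / 0.059² ≈ 162.89 → 163.
At ±3.8%: n = 1.96² × 0.1476 / 0.038² ≈ 392.67 → 393.
Additional respondents: 393 − 163 = 230.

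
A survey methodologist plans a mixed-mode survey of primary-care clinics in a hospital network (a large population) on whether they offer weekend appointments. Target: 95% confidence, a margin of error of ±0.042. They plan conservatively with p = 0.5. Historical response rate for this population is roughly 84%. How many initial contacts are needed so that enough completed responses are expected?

649

For 95% confidence, z = 1.96.
Completed interviews needed: n₀ = 1.96² × 0.2500 / 0.042² ≈ 544.44 → 545.
At an 84% response rate, contacts needed = 545 / 0.84 ≈ 648.81 → 649.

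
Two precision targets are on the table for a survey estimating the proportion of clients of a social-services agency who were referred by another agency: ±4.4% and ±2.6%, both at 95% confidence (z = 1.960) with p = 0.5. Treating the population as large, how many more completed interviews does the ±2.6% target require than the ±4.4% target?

924

At ±4.4%: n = 1.960² × 0.2500 / 0.044² ≈ 496.07 → 497.
At ±2.6%: n = 1.960² × 0.2500 / 0.026² ≈ 1420.71 → 1421.
Additional respondents: 1421 − 497 = 924.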